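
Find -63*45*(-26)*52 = 3832920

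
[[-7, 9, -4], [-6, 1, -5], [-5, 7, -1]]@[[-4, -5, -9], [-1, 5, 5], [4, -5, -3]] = C[0][0] = (-7)*(-4) + (9)*(-1) + (-4)*(4) = 3
C[0][1] = (-7)*(-5) + (9)*(5) + (-4)*(-5) = 100
C[0][2] = (-7)*(-9) + (9)*(5) + (-4)*(-3) = 120
C[1][0] = (-6)*(-4) + (1)*(-1) + (-5)*(4) = 3
C[1][1] = (-6)*(-5) + (1)*(5) + (-5)*(-5) = 60
C[1][2] = (-6)*(-9) + (1)*(5) + (-5)*(-3) = 74
... (3 more cells)
= [[3, 100, 120], [3, 60, 74], [9, 65, 83]]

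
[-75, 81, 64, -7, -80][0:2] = [-75, 81]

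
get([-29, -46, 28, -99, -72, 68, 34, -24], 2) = 28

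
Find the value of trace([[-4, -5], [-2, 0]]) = -4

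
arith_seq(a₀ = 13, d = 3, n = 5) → [13, 16, 19, 22, 25]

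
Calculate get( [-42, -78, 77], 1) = -78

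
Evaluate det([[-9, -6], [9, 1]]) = (-9)*(1) - (-6)*(9)
= 45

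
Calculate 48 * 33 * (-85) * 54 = -7270560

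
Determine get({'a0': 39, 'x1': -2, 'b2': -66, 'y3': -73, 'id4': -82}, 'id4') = -82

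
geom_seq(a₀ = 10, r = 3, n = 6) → [10, 30, 90, 270, 810, 2430]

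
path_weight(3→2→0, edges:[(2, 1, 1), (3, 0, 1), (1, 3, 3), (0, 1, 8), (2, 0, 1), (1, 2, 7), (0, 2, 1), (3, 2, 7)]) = w(3→2)=7 + w(2→0)=1
= 8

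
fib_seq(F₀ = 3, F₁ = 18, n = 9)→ F_2 = F_1 + F_0 = 21
F_3 = F_2 + F_1 = 39
F_4 = F_3 + F_2 = 60
...
= [3, 18, 21, 39, 60, 99, 159, 258, 417]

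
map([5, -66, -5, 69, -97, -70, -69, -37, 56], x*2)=5*2=10, -66*2=-132, -5*2=-10, 69*2=138, -97*2=-194, -70*2=-140, -69*2=-138, -37*2=-74, 56*2=112
= [10, -132, -10, 138, -194, -140, -138, -74, 112]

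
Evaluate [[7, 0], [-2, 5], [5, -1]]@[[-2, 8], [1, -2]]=[[-14, 56], [9, -26], [-11, 42]]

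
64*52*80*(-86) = -22896640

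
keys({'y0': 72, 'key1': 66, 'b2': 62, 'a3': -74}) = ['y0', 'key1', 'b2', 'a3']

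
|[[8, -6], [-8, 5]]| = -8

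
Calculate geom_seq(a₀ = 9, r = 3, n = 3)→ [9, 27, 81]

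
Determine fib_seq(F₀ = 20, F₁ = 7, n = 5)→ [20, 7, 27, 34, 61]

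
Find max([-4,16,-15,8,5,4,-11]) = 16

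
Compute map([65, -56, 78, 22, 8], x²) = (65)²=4225, (-56)²=3136, (78)²=6084, (22)²=484, (8)²=64
= [4225, 3136, 6084, 484, 64]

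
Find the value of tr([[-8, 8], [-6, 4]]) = -4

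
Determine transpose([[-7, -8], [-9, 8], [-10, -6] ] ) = [[-7, -9, -10], [-8, 8, -6]]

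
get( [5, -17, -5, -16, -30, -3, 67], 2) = -5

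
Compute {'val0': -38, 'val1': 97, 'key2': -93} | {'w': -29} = {'val0': -38, 'val1': 97, 'key2': -93, 'w': -29}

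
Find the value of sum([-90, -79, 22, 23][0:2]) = slice → [-90, -79]
(-90) + (-79)
= -169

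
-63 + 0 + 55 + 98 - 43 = 47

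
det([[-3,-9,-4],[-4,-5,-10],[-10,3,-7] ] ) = (1)*(-3)*det([[-5, -10], [3, -7]]) + (-1)*(-9)*det([[-4, -10], [-10, -7]]) + (1)*(-4)*det([[-4, -5], [-10, 3]])
= -195 + -648 + 248
= -595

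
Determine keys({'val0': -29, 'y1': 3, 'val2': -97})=['val0', 'y1', 'val2']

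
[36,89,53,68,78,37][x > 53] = [89, 68, 78]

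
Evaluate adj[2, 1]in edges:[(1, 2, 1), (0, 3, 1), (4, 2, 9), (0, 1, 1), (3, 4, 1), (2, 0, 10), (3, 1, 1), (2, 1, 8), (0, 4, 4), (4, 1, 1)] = 8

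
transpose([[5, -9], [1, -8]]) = [[5, 1], [-9, -8]]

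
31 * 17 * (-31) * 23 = -375751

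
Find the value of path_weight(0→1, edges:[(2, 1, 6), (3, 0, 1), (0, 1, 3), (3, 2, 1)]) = w(0→1)=3
= 3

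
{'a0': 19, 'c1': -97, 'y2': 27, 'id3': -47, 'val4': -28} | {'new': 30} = {'a0': 19, 'c1': -97, 'y2': 27, 'id3': -47, 'val4': -28, 'new': 30}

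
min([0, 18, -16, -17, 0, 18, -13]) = -17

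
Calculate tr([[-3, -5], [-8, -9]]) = diagonal: (-3) + (-9)
= -12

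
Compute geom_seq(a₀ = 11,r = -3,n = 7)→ a_0 = 11*(-3)^0 = 11
a_1 = 11*(-3)^1 = -33
a_2 = 11*(-3)^2 = 99
...
= [11, -33, 99, -297, 891, -2673, 8019]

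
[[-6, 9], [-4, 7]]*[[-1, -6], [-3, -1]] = [[-21, 27], [-17, 17]]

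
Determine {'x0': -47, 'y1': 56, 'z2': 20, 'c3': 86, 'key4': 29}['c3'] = 86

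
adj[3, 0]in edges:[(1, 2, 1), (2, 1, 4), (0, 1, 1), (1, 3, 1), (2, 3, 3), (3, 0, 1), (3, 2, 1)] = 1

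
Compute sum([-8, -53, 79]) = (-8) + (-53) + 79
= 18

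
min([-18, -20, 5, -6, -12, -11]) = -20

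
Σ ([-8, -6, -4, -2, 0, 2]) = (-8) + (-6) + (-4) + (-2) + 0 + 2
= -18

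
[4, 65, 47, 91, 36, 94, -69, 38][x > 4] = [65, 47, 91, 36, 94, 38]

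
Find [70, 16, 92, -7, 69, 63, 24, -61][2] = 92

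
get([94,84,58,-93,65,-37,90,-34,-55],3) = -93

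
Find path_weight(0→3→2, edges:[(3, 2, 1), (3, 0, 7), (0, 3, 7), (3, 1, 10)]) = w(0→3)=7 + w(3→2)=1
= 8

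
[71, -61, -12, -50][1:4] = [-61, -12, -50]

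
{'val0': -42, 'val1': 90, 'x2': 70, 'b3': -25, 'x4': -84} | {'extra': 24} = {'val0': -42, 'val1': 90, 'x2': 70, 'b3': -25, 'x4': -84, 'extra': 24}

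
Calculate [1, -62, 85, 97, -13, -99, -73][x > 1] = keep x where x > 1: 1✗, -62✗, 85✓, 97✓, -13✗, -99✗, -73✗
= [85, 97]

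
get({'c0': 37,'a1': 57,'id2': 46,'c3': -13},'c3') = -13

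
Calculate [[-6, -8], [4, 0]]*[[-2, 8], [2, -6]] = [[-4, 0], [-8, 32]]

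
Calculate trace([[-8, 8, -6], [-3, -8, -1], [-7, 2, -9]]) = -25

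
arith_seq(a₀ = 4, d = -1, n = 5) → a_0 = 4 + 0*-1 = 4
a_1 = 4 + 1*-1 = 3
a_2 = 4 + 2*-1 = 2
...
= [4, 3, 2, 1, 0]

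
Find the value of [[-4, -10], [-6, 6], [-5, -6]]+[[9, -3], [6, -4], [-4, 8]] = [[5, -13], [0, 2], [-9, 2]]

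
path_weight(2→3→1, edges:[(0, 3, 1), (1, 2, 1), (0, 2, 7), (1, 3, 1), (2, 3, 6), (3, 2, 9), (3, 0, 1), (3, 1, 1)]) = w(2→3)=6 + w(3→1)=1
= 7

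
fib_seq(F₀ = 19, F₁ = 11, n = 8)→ [19, 11, 30, 41, 71, 112, 183, 295]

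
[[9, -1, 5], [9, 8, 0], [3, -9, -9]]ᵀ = [[9, 9, 3], [-1, 8, -9], [5, 0, -9]]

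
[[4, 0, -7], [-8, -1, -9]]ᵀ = [[4, -8], [0, -1], [-7, -9]]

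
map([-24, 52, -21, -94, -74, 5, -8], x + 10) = [-14, 62, -11, -84, -64, 15, 2]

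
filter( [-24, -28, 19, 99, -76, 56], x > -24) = [19, 99, 56]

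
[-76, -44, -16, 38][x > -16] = keep x where x > -16: -76✗, -44✗, -16✗, 38✓
= [38]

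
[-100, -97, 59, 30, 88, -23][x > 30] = [59, 88]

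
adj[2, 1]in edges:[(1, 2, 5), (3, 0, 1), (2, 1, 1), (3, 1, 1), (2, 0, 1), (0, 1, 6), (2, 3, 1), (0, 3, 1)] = 1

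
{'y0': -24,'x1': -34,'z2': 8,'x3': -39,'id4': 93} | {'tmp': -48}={'y0': -24, 'x1': -34, 'z2': 8, 'x3': -39, 'id4': 93, 'tmp': -48}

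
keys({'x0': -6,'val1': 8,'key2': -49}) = ['x0', 'val1', 'key2']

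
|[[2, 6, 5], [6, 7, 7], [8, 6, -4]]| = 240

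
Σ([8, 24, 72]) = 104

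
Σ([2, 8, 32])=2 + 8 + 32
= 42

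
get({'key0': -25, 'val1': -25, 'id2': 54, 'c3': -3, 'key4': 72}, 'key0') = -25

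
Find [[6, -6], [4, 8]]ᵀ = [[6, 4], [-6, 8]]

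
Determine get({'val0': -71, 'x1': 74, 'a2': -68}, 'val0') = -71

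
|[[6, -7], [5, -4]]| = (6)*(-4) - (-7)*(5)
= 11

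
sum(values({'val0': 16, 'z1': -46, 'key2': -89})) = -119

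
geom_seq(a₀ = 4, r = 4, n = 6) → [4, 16, 64, 256, 1024, 4096]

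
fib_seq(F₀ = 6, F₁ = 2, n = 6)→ [6, 2, 8, 10, 18, 28]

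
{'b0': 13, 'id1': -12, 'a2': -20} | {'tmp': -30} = {'b0': 13, 'id1': -12, 'a2': -20, 'tmp': -30}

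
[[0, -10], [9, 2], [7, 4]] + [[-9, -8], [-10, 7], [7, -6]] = [[-9, -18], [-1, 9], [14, -2]]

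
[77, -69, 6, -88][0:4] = [77, -69, 6, -88]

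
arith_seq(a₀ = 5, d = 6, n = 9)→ [5, 11, 17, 23, 29, 35, 41, 47, 53]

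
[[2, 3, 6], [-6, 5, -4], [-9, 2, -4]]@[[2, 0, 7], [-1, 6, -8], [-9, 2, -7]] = [[-53, 30, -52], [19, 22, -54], [16, 4, -51]]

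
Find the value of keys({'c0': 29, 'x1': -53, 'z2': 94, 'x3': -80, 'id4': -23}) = ['c0', 'x1', 'z2', 'x3', 'id4']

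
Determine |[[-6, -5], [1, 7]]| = -37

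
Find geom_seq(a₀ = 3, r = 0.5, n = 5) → [3.0, 1.5, 0.75, 0.375, 0.1875]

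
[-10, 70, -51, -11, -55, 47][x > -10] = keep x where x > -10: -10✗, 70✓, -51✗, -11✗, -55✗, 47✓
= [70, 47]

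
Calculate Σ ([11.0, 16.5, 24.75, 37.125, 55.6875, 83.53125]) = 11.0 + 16.5 + 24.75 + 37.125 + 55.6875 + 83.53125
= 228.59375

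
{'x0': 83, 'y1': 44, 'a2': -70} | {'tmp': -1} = {'x0': 83, 'y1': 44, 'a2': -70, 'tmp': -1}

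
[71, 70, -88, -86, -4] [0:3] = [71, 70, -88]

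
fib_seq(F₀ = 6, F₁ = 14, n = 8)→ [6, 14, 20, 34, 54, 88, 142, 230]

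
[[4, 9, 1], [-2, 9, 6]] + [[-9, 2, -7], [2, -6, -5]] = [[-5, 11, -6], [0, 3, 1]]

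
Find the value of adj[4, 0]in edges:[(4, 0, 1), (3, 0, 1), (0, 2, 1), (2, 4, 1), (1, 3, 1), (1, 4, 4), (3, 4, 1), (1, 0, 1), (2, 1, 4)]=1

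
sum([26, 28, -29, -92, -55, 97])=26 + 28 + (-29) + (-92) + (-55) + 97
= -25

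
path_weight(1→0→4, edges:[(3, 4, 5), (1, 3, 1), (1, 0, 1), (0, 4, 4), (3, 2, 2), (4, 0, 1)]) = w(1→0)=1 + w(0→4)=4
= 5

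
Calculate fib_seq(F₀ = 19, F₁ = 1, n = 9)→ F_2 = F_1 + F_0 = 20
F_3 = F_2 + F_1 = 21
F_4 = F_3 + F_2 = 41
...
= [19, 1, 20, 21, 41, 62, 103, 165, 268]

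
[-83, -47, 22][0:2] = [-83, -47]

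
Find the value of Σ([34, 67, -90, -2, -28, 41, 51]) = 73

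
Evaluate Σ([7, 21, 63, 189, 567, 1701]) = 7 + 21 + 63 + 189 + 567 + 1701
= 2548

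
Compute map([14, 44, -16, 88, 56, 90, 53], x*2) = [28, 88, -32, 176, 112, 180, 106]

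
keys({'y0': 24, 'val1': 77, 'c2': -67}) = ['y0', 'val1', 'c2']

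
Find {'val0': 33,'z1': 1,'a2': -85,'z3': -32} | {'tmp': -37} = {'val0': 33, 'z1': 1, 'a2': -85, 'z3': -32, 'tmp': -37}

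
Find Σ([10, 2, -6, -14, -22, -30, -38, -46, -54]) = -198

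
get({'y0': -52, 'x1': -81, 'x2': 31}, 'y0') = -52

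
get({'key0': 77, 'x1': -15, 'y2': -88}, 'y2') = -88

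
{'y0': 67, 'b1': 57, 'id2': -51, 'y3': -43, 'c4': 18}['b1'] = 57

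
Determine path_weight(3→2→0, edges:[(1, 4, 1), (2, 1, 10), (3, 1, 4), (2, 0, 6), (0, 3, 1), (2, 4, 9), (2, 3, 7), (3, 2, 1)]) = w(3→2)=1 + w(2→0)=6
= 7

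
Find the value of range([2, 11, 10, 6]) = 9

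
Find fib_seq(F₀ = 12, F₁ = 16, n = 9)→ [12, 16, 28, 44, 72, 116, 188, 304, 492]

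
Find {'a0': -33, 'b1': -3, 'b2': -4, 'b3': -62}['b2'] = -4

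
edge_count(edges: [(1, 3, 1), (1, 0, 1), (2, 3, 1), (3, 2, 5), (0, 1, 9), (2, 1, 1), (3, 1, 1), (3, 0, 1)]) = 8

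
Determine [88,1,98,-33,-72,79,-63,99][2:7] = [98, -33, -72, 79, -63]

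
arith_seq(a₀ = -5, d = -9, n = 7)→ a_0 = -5 + 0*-9 = -5
a_1 = -5 + 1*-9 = -14
a_2 = -5 + 2*-9 = -23
...
= [-5, -14, -23, -32, -41, -50, -59]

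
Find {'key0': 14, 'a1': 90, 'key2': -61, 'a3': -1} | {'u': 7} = {'key0': 14, 'a1': 90, 'key2': -61, 'a3': -1, 'u': 7}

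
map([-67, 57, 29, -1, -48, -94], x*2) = [-134, 114, 58, -2, -96, -188]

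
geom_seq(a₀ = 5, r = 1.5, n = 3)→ a_0 = 5*1.5^0 = 5.0
a_1 = 5*1.5^1 = 7.5
a_2 = 5*1.5^2 = 11.25
= [5.0, 7.5, 11.25]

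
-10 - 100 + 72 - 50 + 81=-7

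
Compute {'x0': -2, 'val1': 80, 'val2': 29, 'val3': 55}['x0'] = -2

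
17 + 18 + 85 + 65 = 185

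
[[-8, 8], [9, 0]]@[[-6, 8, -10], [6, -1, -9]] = [[96, -72, 8], [-54, 72, -90]]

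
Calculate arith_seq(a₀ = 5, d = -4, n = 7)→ [5, 1, -3, -7, -11, -15, -19]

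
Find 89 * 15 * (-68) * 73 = -6626940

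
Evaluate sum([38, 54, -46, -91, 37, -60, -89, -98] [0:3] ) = slice → [38, 54, -46]
38 + 54 + (-46)
= 46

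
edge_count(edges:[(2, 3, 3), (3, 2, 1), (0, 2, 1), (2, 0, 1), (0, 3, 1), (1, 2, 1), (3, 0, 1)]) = 7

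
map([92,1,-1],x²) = [8464, 1, 1]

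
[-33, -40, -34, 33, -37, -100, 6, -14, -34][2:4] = [-34, 33]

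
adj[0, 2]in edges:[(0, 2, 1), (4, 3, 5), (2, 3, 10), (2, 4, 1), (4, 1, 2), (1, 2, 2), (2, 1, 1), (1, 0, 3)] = 1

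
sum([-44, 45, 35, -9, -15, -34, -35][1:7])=slice → [45, 35, -9, -15, -34, -35]
45 + 35 + (-9) + (-15) + (-34) + (-35)
= -13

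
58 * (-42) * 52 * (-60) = 7600320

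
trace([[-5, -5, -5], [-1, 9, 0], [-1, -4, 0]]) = diagonal: (-5) + 9 + 0
= 4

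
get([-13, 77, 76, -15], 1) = 77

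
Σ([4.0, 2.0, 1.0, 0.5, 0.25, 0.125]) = 4.0 + 2.0 + 1.0 + 0.5 + 0.25 + 0.125
= 7.875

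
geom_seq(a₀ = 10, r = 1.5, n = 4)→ [10.0, 15.0, 22.5, 33.75]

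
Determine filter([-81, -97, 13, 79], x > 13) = [79]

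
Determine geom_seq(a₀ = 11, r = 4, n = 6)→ a_0 = 11*4^0 = 11
a_1 = 11*4^1 = 44
a_2 = 11*4^2 = 176
...
= [11, 44, 176, 704, 2816, 11264]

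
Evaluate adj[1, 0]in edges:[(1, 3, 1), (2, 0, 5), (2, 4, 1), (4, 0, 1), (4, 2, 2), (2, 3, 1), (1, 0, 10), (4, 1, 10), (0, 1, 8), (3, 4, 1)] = 10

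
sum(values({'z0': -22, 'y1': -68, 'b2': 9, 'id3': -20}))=-101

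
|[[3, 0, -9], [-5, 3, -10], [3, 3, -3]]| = (1)*(3)*det([[3, -10], [3, -3]]) + (-1)*(0)*det([[-5, -10], [3, -3]]) + (1)*(-9)*det([[-5, 3], [3, 3]])
= 63 + 0 + 216
= 279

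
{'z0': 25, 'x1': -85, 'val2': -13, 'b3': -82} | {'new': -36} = {'z0': 25, 'x1': -85, 'val2': -13, 'b3': -82, 'new': -36}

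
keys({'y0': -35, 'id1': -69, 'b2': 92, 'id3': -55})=['y0', 'id1', 'b2', 'id3']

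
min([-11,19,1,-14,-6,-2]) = -14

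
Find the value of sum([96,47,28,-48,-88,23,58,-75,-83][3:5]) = slice → [-48, -88]
(-48) + (-88)
= -136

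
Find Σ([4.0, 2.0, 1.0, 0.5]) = 4.0 + 2.0 + 1.0 + 0.5
= 7.5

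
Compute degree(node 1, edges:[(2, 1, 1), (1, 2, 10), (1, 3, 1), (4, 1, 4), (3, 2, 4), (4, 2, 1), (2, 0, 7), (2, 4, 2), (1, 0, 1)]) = 5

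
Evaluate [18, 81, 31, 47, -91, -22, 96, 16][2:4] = [31, 47]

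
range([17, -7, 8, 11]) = 24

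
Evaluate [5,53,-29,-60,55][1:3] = [53, -29]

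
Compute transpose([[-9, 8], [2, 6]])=[[-9, 2], [8, 6]]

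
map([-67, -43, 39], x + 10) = [-57, -33, 49]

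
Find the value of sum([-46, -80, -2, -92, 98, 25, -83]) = (-46) + (-80) + (-2) + (-92) + 98 + 25 + (-83)
= -180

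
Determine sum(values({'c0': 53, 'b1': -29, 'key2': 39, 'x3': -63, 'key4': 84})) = 53 + (-29) + 39 + (-63) + 84
= 84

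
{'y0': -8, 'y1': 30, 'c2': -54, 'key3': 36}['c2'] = -54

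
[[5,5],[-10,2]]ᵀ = [[5, -10], [5, 2]]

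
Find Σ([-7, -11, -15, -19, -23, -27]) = (-7) + (-11) + (-15) + (-19) + (-23) + (-27)
= -102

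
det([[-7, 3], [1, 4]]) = (-7)*(4) - (3)*(1)
= -31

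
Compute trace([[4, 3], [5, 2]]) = 6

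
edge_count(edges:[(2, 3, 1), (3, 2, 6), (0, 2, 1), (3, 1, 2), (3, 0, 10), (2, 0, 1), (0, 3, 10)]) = 7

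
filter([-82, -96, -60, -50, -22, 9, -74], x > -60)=keep x where x > -60: -82✗, -96✗, -60✗, -50✓, -22✓, 9✓, -74✗
= [-50, -22, 9]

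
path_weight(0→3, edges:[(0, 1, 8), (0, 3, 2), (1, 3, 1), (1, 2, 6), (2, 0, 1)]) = 2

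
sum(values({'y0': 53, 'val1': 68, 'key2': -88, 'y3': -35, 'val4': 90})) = 88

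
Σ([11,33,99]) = 143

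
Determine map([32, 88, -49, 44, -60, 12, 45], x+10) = 32+10=42, 88+10=98, -49+10=-39, 44+10=54, -60+10=-50, 12+10=22, 45+10=55
= [42, 98, -39, 54, -50, 22, 55]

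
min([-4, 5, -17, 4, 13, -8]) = -17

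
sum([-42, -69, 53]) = -58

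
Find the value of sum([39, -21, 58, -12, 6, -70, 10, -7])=39 + (-21) + 58 + (-12) + 6 + (-70) + 10 + (-7)
= 3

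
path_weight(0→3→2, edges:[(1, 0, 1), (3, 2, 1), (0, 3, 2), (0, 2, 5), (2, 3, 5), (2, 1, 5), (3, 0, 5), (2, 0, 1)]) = w(0→3)=2 + w(3→2)=1
= 3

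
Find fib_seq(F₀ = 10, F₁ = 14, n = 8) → F_2 = F_1 + F_0 = 24
F_3 = F_2 + F_1 = 38
F_4 = F_3 + F_2 = 62
...
= [10, 14, 24, 38, 62, 100, 162, 262]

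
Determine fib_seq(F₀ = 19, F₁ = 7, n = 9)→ F_2 = F_1 + F_0 = 26
F_3 = F_2 + F_1 = 33
F_4 = F_3 + F_2 = 59
...
= [19, 7, 26, 33, 59, 92, 151, 243, 394]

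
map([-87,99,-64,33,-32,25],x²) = [7569, 9801, 4096, 1089, 1024, 625]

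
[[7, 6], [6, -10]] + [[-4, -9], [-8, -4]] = [[3, -3], [-2, -14]]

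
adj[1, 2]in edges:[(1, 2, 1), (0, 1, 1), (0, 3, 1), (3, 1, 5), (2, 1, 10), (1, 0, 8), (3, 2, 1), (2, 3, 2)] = 1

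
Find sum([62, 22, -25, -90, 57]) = 62 + 22 + (-25) + (-90) + 57
= 26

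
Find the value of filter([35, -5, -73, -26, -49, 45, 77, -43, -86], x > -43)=keep x where x > -43: 35✓, -5✓, -73✗, -26✓, -49✗, 45✓, 77✓, -43✗, -86✗
= [35, -5, -26, 45, 77]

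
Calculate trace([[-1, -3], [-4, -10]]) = diagonal: (-1) + (-10)
= -11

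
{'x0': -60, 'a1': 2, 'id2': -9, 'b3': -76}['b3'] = -76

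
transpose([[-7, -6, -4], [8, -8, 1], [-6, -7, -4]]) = [[-7, 8, -6], [-6, -8, -7], [-4, 1, -4]]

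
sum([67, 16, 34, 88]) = 67 + 16 + 34 + 88
= 205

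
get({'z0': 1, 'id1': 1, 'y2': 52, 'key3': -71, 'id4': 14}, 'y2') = 52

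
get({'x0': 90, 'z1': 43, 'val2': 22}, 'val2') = 22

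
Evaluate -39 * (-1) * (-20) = -780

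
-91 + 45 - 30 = -76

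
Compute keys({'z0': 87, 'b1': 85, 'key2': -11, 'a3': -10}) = ['z0', 'b1', 'key2', 'a3']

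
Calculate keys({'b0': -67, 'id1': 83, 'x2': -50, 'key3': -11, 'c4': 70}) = ['b0', 'id1', 'x2', 'key3', 'c4']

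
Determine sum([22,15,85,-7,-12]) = 22 + 15 + 85 + (-7) + (-12)
= 103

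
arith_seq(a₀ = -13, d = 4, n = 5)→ a_0 = -13 + 0*4 = -13
a_1 = -13 + 1*4 = -9
a_2 = -13 + 2*4 = -5
...
= [-13, -9, -5, -1, 3]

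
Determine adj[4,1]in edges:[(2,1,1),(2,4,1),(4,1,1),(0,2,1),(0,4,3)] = 1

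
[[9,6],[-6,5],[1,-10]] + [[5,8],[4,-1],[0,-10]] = [[14, 14], [-2, 4], [1, -20]]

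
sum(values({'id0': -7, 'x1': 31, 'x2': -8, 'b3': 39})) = 55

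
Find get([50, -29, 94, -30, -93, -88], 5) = -88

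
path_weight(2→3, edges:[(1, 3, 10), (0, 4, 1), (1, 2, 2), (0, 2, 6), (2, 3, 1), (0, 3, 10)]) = 1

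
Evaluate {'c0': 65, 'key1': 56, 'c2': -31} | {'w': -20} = {'c0': 65, 'key1': 56, 'c2': -31, 'w': -20}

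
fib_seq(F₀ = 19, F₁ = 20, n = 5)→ F_2 = F_1 + F_0 = 39
F_3 = F_2 + F_1 = 59
F_4 = F_3 + F_2 = 98
= [19, 20, 39, 59, 98]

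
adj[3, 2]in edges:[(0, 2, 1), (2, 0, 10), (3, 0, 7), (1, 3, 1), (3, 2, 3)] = 3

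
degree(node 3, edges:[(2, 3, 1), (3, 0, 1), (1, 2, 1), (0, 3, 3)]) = 3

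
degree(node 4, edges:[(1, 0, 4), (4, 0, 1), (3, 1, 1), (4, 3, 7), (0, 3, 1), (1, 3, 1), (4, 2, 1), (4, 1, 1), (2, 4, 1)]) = 5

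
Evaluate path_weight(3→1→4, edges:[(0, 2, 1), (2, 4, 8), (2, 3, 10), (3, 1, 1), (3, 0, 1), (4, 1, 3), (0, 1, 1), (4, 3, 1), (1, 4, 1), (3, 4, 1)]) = w(3→1)=1 + w(1→4)=1
= 2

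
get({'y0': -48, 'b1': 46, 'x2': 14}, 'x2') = 14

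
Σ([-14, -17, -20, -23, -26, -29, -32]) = (-14) + (-17) + (-20) + (-23) + (-26) + (-29) + (-32)
= -161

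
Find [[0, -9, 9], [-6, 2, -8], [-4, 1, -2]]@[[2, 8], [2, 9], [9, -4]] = C[0][0] = (0)*(2) + (-9)*(2) + (9)*(9) = 63
C[0][1] = (0)*(8) + (-9)*(9) + (9)*(-4) = -117
C[1][0] = (-6)*(2) + (2)*(2) + (-8)*(9) = -80
C[1][1] = (-6)*(8) + (2)*(9) + (-8)*(-4) = 2
C[2][0] = (-4)*(2) + (1)*(2) + (-2)*(9) = -24
C[2][1] = (-4)*(8) + (1)*(9) + (-2)*(-4) = -15
= [[63, -117], [-80, 2], [-24, -15]]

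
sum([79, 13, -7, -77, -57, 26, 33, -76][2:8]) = slice → [-7, -77, -57, 26, 33, -76]
(-7) + (-77) + (-57) + 26 + 33 + (-76)
= -158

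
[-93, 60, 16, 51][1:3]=[60, 16]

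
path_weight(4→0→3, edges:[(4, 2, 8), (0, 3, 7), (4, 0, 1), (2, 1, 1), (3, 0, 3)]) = 8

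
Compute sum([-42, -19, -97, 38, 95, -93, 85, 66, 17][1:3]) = -116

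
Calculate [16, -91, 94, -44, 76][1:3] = [-91, 94]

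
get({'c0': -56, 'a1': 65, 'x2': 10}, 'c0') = -56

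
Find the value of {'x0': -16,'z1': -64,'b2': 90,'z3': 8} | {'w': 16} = {'x0': -16, 'z1': -64, 'b2': 90, 'z3': 8, 'w': 16}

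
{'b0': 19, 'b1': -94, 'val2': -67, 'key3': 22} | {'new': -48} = {'b0': 19, 'b1': -94, 'val2': -67, 'key3': 22, 'new': -48}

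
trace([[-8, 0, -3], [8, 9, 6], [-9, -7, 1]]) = 2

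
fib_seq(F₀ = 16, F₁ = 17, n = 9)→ F_2 = F_1 + F_0 = 33
F_3 = F_2 + F_1 = 50
F_4 = F_3 + F_2 = 83
...
= [16, 17, 33, 50, 83, 133, 216, 349, 565]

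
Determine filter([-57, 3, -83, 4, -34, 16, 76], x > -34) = [3, 4, 16, 76]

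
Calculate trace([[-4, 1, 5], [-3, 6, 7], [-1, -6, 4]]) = diagonal: (-4) + 6 + 4
= 6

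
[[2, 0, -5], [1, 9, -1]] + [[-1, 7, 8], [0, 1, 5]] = [[1, 7, 3], [1, 10, 4]]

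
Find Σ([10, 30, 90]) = 130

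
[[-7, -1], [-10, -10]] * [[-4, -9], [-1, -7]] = [[29, 70], [50, 160]]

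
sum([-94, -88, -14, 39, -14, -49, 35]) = -185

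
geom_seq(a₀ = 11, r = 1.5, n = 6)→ [11.0, 16.5, 24.75, 37.125, 55.6875, 83.53125]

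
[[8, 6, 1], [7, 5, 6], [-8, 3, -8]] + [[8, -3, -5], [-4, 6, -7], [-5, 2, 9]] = [[16, 3, -4], [3, 11, -1], [-13, 5, 1]]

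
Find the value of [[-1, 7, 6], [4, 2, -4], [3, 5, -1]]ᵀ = [[-1, 4, 3], [7, 2, 5], [6, -4, -1]]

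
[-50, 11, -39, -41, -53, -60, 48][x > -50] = keep x where x > -50: -50✗, 11✓, -39✓, -41✓, -53✗, -60✗, 48✓
= [11, -39, -41, 48]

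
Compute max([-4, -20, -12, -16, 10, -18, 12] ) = 12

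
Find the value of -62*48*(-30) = 89280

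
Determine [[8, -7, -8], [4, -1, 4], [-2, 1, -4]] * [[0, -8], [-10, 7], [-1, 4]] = [[78, -145], [6, -23], [-6, 7]]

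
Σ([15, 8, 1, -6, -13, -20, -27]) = -42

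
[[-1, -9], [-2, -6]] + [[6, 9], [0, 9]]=[[5, 0], [-2, 3]]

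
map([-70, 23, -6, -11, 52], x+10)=[-60, 33, 4, -1, 62]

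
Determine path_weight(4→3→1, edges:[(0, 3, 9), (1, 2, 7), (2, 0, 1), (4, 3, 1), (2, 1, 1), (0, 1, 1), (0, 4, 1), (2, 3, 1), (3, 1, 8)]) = w(4→3)=1 + w(3→1)=8
= 9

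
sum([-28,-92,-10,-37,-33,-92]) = -292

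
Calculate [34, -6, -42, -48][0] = 34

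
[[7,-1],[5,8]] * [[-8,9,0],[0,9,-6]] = [[-56, 54, 6], [-40, 117, -48]]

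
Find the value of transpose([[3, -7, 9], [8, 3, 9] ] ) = [[3, 8], [-7, 3], [9, 9]]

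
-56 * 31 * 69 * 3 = -359352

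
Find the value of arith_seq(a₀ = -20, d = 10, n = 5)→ a_0 = -20 + 0*10 = -20
a_1 = -20 + 1*10 = -10
a_2 = -20 + 2*10 = 0
...
= [-20, -10, 0, 10, 20]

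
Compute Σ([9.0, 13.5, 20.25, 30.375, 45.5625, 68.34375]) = 187.03125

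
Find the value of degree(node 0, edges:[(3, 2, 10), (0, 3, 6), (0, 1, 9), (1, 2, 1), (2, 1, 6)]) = 2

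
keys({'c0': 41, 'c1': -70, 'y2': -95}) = ['c0', 'c1', 'y2']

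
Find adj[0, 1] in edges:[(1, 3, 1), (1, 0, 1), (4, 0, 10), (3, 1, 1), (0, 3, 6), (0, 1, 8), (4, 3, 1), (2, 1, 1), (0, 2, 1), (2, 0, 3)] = 8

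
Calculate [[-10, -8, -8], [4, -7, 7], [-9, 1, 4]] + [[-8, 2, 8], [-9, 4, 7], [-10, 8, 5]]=[[-18, -6, 0], [-5, -3, 14], [-19, 9, 9]]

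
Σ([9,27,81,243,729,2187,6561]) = 9 + 27 + 81 + 243 + 729 + 2187 + 6561
= 9837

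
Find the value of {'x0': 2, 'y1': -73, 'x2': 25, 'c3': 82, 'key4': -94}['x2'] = 25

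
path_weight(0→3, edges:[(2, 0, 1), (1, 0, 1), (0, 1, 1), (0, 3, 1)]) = 1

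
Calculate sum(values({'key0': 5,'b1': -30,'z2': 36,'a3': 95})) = 106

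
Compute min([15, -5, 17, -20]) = -20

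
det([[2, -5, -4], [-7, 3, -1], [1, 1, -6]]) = 221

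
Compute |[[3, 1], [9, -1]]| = (3)*(-1) - (1)*(9)
= -12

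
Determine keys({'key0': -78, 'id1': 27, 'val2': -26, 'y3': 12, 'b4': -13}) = ['key0', 'id1', 'val2', 'y3', 'b4']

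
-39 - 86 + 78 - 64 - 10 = -121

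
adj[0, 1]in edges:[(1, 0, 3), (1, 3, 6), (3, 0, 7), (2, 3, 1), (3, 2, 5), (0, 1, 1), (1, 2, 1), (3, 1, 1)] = 1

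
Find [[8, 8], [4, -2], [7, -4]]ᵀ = [[8, 4, 7], [8, -2, -4]]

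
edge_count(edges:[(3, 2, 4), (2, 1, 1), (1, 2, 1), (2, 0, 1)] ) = 4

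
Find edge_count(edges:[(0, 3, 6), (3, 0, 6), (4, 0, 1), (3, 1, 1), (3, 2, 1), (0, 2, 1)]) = 6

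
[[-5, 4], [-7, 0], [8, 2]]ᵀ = [[-5, -7, 8], [4, 0, 2]]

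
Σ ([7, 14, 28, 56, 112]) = 7 + 14 + 28 + 56 + 112
= 217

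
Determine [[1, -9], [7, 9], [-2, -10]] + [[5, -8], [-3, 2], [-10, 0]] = [[6, -17], [4, 11], [-12, -10]]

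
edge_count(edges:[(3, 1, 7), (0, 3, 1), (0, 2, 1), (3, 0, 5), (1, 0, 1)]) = 5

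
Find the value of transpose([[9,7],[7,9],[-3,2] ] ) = [[9, 7, -3], [7, 9, 2]]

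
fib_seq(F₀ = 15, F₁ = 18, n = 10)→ F_2 = F_1 + F_0 = 33
F_3 = F_2 + F_1 = 51
F_4 = F_3 + F_2 = 84
...
= [15, 18, 33, 51, 84, 135, 219, 354, 573, 927]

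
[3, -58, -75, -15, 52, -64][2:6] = [-75, -15, 52, -64]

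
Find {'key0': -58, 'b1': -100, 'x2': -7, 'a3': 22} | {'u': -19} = {'key0': -58, 'b1': -100, 'x2': -7, 'a3': 22, 'u': -19}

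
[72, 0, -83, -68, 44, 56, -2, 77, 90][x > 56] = keep x where x > 56: 72✓, 0✗, -83✗, -68✗, 44✗, 56✗, -2✗, 77✓, 90✓
= [72, 77, 90]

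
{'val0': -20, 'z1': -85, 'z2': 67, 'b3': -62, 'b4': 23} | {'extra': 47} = {'val0': -20, 'z1': -85, 'z2': 67, 'b3': -62, 'b4': 23, 'extra': 47}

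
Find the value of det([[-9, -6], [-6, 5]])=(-9)*(5) - (-6)*(-6)
= -81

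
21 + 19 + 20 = 60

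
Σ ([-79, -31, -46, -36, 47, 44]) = -101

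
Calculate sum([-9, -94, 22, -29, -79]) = (-9) + (-94) + 22 + (-29) + (-79)
= -189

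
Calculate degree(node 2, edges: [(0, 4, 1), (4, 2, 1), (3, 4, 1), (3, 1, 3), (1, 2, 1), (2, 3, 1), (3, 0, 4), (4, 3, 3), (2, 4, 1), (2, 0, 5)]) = incident: (4,2), (1,2), (2,3), (2,4), (2,0)
= 5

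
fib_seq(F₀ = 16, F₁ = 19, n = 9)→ F_2 = F_1 + F_0 = 35
F_3 = F_2 + F_1 = 54
F_4 = F_3 + F_2 = 89
...
= [16, 19, 35, 54, 89, 143, 232, 375, 607]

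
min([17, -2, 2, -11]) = -11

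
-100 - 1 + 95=-6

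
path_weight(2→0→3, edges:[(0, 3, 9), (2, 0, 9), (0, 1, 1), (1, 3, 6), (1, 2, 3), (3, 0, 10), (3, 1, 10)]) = w(2→0)=9 + w(0→3)=9
= 18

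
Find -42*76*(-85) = 271320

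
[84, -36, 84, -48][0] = 84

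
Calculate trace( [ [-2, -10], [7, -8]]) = diagonal: (-2) + (-8)
= -10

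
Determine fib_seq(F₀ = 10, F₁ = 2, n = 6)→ [10, 2, 12, 14, 26, 40]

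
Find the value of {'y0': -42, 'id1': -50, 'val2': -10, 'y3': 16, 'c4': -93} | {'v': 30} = {'y0': -42, 'id1': -50, 'val2': -10, 'y3': 16, 'c4': -93, 'v': 30}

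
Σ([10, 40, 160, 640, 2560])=3410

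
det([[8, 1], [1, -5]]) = (8)*(-5) - (1)*(1)
= -41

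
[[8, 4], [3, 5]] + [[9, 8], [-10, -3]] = [[17, 12], [-7, 2]]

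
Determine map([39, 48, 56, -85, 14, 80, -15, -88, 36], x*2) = 39*2=78, 48*2=96, 56*2=112, -85*2=-170, 14*2=28, 80*2=160, -15*2=-30, -88*2=-176, 36*2=72
= [78, 96, 112, -170, 28, 160, -30, -176, 72]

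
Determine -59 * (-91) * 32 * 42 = 7215936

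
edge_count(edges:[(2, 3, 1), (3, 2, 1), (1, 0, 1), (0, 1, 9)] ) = 4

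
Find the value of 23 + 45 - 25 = 43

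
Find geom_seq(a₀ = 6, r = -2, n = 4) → a_0 = 6*(-2)^0 = 6
a_1 = 6*(-2)^1 = -12
a_2 = 6*(-2)^2 = 24
...
= [6, -12, 24, -48]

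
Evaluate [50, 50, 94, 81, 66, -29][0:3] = [50, 50, 94]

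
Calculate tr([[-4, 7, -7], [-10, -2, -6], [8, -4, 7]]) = diagonal: (-4) + (-2) + 7
= 1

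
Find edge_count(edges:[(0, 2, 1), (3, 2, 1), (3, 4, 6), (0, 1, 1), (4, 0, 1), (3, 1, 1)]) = 6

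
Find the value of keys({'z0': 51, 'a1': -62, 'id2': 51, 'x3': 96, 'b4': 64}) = ['z0', 'a1', 'id2', 'x3', 'b4']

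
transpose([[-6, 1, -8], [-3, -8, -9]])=[[-6, -3], [1, -8], [-8, -9]]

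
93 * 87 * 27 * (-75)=-16384275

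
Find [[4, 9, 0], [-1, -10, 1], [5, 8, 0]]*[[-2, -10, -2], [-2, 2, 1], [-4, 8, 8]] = [[-26, -22, 1], [18, -2, 0], [-26, -34, -2]]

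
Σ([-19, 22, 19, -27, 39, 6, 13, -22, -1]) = 30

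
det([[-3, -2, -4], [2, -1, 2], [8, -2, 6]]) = -18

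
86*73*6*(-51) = -1921068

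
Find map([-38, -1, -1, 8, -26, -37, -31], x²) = [1444, 1, 1, 64, 676, 1369, 961]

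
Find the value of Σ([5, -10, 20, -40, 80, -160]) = 5 + -10 + 20 + -40 + 80 + -160
= -105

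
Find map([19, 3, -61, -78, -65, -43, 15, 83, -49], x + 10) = [29, 13, -51, -68, -55, -33, 25, 93, -39]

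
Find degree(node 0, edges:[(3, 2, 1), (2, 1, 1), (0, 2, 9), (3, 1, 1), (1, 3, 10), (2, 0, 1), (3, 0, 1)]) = 3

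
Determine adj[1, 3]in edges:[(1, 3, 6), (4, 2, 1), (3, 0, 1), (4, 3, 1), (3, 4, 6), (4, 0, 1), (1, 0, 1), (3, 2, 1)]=6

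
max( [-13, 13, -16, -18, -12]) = 13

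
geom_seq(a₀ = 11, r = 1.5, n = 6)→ [11.0, 16.5, 24.75, 37.125, 55.6875, 83.53125]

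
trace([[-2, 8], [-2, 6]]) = 4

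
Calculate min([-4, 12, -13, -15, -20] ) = -20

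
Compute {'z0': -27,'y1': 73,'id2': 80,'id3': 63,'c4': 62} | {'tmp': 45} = {'z0': -27, 'y1': 73, 'id2': 80, 'id3': 63, 'c4': 62, 'tmp': 45}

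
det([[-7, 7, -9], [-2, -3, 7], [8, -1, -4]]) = -31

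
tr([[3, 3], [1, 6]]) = 9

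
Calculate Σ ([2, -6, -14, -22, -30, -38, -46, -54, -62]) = 2 + (-6) + (-14) + (-22) + (-30) + (-38) + (-46) + (-54) + (-62)
= -270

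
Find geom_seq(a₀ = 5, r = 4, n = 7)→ [5, 20, 80, 320, 1280, 5120, 20480]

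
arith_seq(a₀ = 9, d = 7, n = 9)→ [9, 16, 23, 30, 37, 44, 51, 58, 65]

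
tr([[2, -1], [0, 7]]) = diagonal: 2 + 7
= 9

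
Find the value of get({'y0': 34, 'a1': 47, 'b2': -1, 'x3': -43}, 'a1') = 47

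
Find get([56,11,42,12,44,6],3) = 12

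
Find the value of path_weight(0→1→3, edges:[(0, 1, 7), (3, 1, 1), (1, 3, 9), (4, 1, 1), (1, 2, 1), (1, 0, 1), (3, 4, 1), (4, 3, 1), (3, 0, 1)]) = 16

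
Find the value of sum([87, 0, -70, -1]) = 16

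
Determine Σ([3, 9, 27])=3 + 9 + 27
= 39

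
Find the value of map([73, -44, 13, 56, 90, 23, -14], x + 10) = [83, -34, 23, 66, 100, 33, -4]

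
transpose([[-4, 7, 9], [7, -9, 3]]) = [[-4, 7], [7, -9], [9, 3]]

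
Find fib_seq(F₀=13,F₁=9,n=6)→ F_2 = F_1 + F_0 = 22
F_3 = F_2 + F_1 = 31
F_4 = F_3 + F_2 = 53
...
= [13, 9, 22, 31, 53, 84]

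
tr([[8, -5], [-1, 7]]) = diagonal: 8 + 7
= 15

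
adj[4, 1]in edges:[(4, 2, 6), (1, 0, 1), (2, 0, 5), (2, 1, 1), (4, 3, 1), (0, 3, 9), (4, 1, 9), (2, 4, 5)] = 9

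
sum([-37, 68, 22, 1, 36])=90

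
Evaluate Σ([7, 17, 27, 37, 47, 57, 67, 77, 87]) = 7 + 17 + 27 + 37 + 47 + 57 + 67 + 77 + 87
= 423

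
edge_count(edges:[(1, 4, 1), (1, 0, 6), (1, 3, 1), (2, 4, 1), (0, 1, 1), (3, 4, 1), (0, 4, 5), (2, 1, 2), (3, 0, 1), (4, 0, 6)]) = 10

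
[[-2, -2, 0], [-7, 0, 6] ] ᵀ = [[-2, -7], [-2, 0], [0, 6]]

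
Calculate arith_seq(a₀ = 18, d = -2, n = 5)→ a_0 = 18 + 0*-2 = 18
a_1 = 18 + 1*-2 = 16
a_2 = 18 + 2*-2 = 14
...
= [18, 16, 14, 12, 10]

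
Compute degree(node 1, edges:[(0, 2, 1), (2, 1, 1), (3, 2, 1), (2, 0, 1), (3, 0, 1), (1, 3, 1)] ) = 2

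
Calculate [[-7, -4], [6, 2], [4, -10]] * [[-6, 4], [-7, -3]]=C[0][0] = (-7)*(-6) + (-4)*(-7) = 70
C[0][1] = (-7)*(4) + (-4)*(-3) = -16
C[1][0] = (6)*(-6) + (2)*(-7) = -50
C[1][1] = (6)*(4) + (2)*(-3) = 18
C[2][0] = (4)*(-6) + (-10)*(-7) = 46
C[2][1] = (4)*(4) + (-10)*(-3) = 46
= [[70, -16], [-50, 18], [46, 46]]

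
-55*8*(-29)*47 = 599720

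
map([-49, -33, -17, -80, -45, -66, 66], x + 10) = -49+10=-39, -33+10=-23, -17+10=-7, -80+10=-70, -45+10=-35, -66+10=-56, 66+10=76
= [-39, -23, -7, -70, -35, -56, 76]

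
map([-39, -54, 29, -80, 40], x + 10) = -39+10=-29, -54+10=-44, 29+10=39, -80+10=-70, 40+10=50
= [-29, -44, 39, -70, 50]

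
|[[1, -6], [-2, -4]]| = -16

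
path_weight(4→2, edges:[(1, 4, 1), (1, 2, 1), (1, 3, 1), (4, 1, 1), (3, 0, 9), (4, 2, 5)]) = 5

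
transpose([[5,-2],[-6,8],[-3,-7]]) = [[5, -6, -3], [-2, 8, -7]]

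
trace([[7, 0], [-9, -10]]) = -3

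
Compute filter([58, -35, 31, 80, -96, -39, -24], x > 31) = [58, 80]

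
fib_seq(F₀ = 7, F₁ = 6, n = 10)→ F_2 = F_1 + F_0 = 13
F_3 = F_2 + F_1 = 19
F_4 = F_3 + F_2 = 32
...
= [7, 6, 13, 19, 32, 51, 83, 134, 217, 351]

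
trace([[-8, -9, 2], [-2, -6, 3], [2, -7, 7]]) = diagonal: (-8) + (-6) + 7
= -7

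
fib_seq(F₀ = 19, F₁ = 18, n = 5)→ [19, 18, 37, 55, 92]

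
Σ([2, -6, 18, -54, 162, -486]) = 2 + -6 + 18 + -54 + 162 + -486
= -364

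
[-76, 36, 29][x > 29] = keep x where x > 29: -76✗, 36✓, 29✗
= [36]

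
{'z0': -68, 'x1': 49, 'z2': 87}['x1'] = 49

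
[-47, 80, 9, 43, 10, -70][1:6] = [80, 9, 43, 10, -70]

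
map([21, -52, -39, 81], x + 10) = [31, -42, -29, 91]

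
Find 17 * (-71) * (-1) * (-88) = -106216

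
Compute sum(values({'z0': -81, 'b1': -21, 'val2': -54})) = (-81) + (-21) + (-54)
= -156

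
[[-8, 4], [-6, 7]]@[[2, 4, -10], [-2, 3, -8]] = [[-24, -20, 48], [-26, -3, 4]]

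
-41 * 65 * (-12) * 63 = 2014740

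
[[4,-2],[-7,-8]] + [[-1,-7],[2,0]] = [[3, -9], [-5, -8]]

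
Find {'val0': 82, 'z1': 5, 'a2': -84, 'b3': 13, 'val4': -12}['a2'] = -84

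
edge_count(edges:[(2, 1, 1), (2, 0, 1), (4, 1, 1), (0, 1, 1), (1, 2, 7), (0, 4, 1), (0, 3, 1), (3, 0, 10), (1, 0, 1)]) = 9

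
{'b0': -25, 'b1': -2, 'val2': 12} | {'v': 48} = {'b0': -25, 'b1': -2, 'val2': 12, 'v': 48}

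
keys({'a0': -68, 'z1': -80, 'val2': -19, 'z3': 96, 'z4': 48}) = ['a0', 'z1', 'val2', 'z3', 'z4']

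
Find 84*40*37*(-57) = -7086240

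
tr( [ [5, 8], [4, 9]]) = diagonal: 5 + 9
= 14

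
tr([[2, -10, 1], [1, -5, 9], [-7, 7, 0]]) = -3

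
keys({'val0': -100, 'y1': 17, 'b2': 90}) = ['val0', 'y1', 'b2']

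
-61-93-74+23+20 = -185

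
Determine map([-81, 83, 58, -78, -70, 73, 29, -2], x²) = (-81)²=6561, (83)²=6889, (58)²=3364, (-78)²=6084, (-70)²=4900, (73)²=5329, (29)²=841, (-2)²=4
= [6561, 6889, 3364, 6084, 4900, 5329, 841, 4]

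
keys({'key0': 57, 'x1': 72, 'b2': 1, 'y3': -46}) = ['key0', 'x1', 'b2', 'y3']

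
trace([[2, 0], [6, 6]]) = 8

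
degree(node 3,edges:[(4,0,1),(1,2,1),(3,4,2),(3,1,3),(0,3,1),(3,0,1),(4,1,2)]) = 4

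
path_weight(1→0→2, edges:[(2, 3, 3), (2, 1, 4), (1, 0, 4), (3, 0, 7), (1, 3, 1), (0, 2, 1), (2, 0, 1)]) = w(1→0)=4 + w(0→2)=1
= 5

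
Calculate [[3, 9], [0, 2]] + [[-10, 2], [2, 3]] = [[-7, 11], [2, 5]]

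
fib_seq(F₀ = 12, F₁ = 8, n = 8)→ [12, 8, 20, 28, 48, 76, 124, 200]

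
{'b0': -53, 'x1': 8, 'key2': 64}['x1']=8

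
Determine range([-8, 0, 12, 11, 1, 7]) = 20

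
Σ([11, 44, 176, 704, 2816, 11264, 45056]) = 60071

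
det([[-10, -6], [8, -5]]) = 98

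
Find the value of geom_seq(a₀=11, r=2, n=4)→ [11, 22, 44, 88]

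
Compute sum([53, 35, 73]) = 53 + 35 + 73
= 161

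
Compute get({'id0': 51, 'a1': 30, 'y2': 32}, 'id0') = 51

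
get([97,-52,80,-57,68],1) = -52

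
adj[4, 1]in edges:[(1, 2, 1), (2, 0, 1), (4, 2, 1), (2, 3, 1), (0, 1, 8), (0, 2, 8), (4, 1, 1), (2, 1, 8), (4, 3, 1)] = 1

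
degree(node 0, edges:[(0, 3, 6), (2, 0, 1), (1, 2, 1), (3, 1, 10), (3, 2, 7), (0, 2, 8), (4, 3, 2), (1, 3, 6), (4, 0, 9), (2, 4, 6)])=incident: (0,3), (2,0), (0,2), (4,0)
= 4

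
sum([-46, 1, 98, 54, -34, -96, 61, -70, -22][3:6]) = -76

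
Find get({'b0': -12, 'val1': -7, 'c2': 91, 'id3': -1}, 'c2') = 91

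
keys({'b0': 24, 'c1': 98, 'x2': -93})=['b0', 'c1', 'x2']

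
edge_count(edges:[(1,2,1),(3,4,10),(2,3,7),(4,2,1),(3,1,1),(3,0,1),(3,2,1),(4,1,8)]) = 8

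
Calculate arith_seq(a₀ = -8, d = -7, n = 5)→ a_0 = -8 + 0*-7 = -8
a_1 = -8 + 1*-7 = -15
a_2 = -8 + 2*-7 = -22
...
= [-8, -15, -22, -29, -36]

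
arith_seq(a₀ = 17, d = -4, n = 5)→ a_0 = 17 + 0*-4 = 17
a_1 = 17 + 1*-4 = 13
a_2 = 17 + 2*-4 = 9
...
= [17, 13, 9, 5, 1]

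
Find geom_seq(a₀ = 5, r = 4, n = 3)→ [5, 20, 80]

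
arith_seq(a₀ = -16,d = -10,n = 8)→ [-16, -26, -36, -46, -56, -66, -76, -86]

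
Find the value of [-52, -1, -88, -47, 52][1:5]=[-1, -88, -47, 52]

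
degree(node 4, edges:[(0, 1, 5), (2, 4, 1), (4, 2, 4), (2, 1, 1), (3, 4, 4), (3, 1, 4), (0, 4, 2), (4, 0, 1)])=incident: (2,4), (4,2), (3,4), (0,4), (4,0)
= 5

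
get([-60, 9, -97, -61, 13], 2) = -97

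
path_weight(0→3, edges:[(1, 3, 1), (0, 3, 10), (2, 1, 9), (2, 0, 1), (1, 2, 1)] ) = w(0→3)=10
= 10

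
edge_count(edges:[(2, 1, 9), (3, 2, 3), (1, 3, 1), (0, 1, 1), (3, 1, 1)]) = 5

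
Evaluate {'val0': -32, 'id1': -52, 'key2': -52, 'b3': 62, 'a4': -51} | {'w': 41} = {'val0': -32, 'id1': -52, 'key2': -52, 'b3': 62, 'a4': -51, 'w': 41}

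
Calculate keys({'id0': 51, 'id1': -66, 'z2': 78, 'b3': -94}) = ['id0', 'id1', 'z2', 'b3']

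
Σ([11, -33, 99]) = 11 + -33 + 99
= 77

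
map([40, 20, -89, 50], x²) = (40)²=1600, (20)²=400, (-89)²=7921, (50)²=2500
= [1600, 400, 7921, 2500]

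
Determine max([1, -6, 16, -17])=16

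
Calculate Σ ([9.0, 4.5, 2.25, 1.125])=16.875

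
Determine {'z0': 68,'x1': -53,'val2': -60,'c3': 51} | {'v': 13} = {'z0': 68, 'x1': -53, 'val2': -60, 'c3': 51, 'v': 13}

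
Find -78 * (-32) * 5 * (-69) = -861120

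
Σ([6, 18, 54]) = 6 + 18 + 54
= 78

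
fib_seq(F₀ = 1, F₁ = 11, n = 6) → F_2 = F_1 + F_0 = 12
F_3 = F_2 + F_1 = 23
F_4 = F_3 + F_2 = 35
...
= [1, 11, 12, 23, 35, 58]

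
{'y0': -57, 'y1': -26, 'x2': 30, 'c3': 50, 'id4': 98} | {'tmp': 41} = {'y0': -57, 'y1': -26, 'x2': 30, 'c3': 50, 'id4': 98, 'tmp': 41}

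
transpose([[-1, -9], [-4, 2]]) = [[-1, -4], [-9, 2]]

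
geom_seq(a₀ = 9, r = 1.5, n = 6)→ a_0 = 9*1.5^0 = 9.0
a_1 = 9*1.5^1 = 13.5
a_2 = 9*1.5^2 = 20.25
...
= [9.0, 13.5, 20.25, 30.375, 45.5625, 68.34375]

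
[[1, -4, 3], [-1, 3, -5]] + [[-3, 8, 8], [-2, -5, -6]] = [[-2, 4, 11], [-3, -2, -11]]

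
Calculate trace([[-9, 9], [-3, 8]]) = -1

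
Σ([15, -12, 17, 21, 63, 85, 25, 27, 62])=15 + (-12) + 17 + 21 + 63 + 85 + 25 + 27 + 62
= 303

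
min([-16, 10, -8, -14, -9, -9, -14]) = -16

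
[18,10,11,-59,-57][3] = -59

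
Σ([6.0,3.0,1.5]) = 10.5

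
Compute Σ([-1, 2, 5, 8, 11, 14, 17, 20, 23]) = 99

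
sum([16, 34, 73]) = 16 + 34 + 73
= 123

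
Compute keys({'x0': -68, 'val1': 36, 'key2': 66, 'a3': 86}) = ['x0', 'val1', 'key2', 'a3']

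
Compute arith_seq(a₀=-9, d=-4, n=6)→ a_0 = -9 + 0*-4 = -9
a_1 = -9 + 1*-4 = -13
a_2 = -9 + 2*-4 = -17
...
= [-9, -13, -17, -21, -25, -29]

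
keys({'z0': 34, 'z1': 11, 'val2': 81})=['z0', 'z1', 'val2']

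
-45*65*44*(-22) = 2831400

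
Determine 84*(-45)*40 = -151200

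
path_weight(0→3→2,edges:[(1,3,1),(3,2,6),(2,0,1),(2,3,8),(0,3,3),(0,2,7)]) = w(0→3)=3 + w(3→2)=6
= 9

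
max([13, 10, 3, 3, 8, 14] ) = 14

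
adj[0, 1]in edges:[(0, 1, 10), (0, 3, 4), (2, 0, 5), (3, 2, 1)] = 10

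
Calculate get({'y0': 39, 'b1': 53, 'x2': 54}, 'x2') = 54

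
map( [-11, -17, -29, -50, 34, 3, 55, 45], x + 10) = [-1, -7, -19, -40, 44, 13, 65, 55]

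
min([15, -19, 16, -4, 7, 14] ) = -19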